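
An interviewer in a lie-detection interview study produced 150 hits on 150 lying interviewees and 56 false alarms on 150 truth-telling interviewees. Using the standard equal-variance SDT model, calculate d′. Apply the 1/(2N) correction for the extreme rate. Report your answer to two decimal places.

d′ = 3.04

The hit rate is 150/150 = 1, so apply the 1/(2N) correction: H → 1 − 1/(2·150) = 0.99667.
z(H) = z(0.99667) = 2.713
z(FA) = z(0.37333) = -0.323
d' = 2.713 − (-0.323) = 3.036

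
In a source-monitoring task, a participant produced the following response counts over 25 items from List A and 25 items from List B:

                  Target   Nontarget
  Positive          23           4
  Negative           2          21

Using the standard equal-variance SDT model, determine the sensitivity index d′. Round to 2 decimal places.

H = 23/25 = 0.9200
FA = 4/25 = 0.1600
z(H) = z(0.9200) = 1.405
z(FA) = z(0.1600) = -0.994
d' = z(H) − z(FA) = 1.405 − (-0.994) = 2.399

d′ = 2.40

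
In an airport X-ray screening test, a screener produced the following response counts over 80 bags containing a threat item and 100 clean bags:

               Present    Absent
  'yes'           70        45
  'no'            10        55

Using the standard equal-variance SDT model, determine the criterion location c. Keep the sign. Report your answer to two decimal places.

c = -0.51

H = 70/80 = 0.8750
FA = 45/100 = 0.4500
z(H) = z(0.8750) = 1.1503
z(FA) = z(0.4500) = -0.1257
c = −½·[z(H) + z(FA)] = −0.5 × (1.1503 + (-0.1257)) = -0.5123
c < 0: the screener has a liberal response bias.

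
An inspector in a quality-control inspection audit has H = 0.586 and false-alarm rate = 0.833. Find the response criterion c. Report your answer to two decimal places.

c = -0.59

z(H) = 0.217
z(FA) = 0.966
c = −½·[z(H) + z(FA)] = −0.5 × (0.217 + 0.966) = -0.5915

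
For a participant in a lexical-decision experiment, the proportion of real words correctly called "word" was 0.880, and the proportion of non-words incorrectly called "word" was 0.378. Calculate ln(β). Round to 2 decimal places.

ln β = -0.64

Φ⁻¹(H) = Φ⁻¹(0.880) = 1.175
Φ⁻¹(FA) = Φ⁻¹(0.378) = -0.311
ln β = −½·[z(H)² − z(FA)²] = −0.5 × (1.381 − 0.097) = -0.642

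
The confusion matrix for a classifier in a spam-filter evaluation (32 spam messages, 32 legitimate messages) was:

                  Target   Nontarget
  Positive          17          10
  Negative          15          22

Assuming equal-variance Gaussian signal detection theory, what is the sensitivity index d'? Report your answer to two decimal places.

d' = 0.57

H = 17/32 = 0.5312
FA = 10/32 = 0.3125
Φ⁻¹(H) = 0.0783
Φ⁻¹(FA) = -0.4888
d' = z(H) − z(FA) = 0.0783 − (-0.4888) = 0.5671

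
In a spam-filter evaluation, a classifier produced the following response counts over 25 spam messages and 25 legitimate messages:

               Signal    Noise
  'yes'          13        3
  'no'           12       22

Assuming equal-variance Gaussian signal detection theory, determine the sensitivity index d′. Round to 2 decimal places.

d′ = 1.23

H = 13/25 = 0.5200
FA = 3/25 = 0.1200
Φ⁻¹(H) = 0.0502
Φ⁻¹(FA) = -1.1750
d' = z(H) − z(FA) = 0.0502 − (-1.1750) = 1.2252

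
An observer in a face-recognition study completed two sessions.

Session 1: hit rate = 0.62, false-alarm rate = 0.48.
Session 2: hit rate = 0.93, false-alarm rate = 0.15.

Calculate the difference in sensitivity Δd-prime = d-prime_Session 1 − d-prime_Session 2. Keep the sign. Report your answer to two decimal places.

Session 1: z(0.62) = 0.305, z(0.48) = -0.050, d' = 0.355
Session 2: z(0.93) = 1.476, z(0.15) = -1.036, d' = 2.512
Δd' = d'_Session 1 − d'_Session 2 = 0.355 − 2.512 = -2.157
Session 2 has the higher sensitivity.

Δd-prime = -2.16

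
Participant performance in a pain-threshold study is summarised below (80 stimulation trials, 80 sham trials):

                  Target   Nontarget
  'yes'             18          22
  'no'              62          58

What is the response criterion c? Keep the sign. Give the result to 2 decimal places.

H = 18/80 = 0.2250
FA = 22/80 = 0.2750
z(H) = z(0.2250) = -0.7554
z(FA) = z(0.2750) = -0.5978
c = −½·[z(H) + z(FA)] = −0.5 × (-0.7554 + (-0.5978)) = 0.6766
c > 0: the participant has a conservative response bias.

c = 0.68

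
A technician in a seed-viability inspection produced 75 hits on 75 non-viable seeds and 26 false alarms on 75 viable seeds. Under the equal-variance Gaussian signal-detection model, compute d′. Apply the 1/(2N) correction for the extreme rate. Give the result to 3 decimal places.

The hit rate is 75/75 = 1, so apply the 1/(2N) correction: H → 1 − 1/(2·75) = 0.99333.
z(H) = z(0.99333) = 2.4746
z(FA) = z(0.34667) = -0.3943
d' = 2.4746 − (-0.3943) = 2.8689

d′ = 2.869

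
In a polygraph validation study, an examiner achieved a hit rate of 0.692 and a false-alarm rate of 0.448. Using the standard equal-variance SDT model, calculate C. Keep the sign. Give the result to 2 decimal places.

C = -0.19

Φ⁻¹(H) = Φ⁻¹(0.692) = 0.5015
Φ⁻¹(FA) = Φ⁻¹(0.448) = -0.1307
c = −½·[z(H) + z(FA)] = −0.5 × (0.5015 + (-0.1307)) = -0.1854
c < 0: the examiner has a liberal response bias.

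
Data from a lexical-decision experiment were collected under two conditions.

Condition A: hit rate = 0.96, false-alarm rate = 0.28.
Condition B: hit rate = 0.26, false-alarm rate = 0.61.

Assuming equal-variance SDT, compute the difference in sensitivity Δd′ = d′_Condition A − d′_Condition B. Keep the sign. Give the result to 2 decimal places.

Δd′ = 3.26

Condition A: z(0.96) = 1.751, z(0.28) = -0.583, d' = 2.334
Condition B: z(0.26) = -0.643, z(0.61) = 0.279, d' = -0.922
Δd' = d'_Condition A − d'_Condition B = 2.334 − (-0.922) = 3.256
Condition A has the higher sensitivity.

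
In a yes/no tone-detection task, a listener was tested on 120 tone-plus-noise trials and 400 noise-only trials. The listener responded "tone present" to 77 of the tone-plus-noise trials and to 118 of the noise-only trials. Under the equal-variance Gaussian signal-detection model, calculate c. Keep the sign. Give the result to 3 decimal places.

c = 0.088

H = 77/120 = 0.6417
FA = 118/400 = 0.2950
z(H) = z(0.6417) = 0.3630
z(FA) = z(0.2950) = -0.5388
c = −½·[z(H) + z(FA)] = −0.5 × (0.3630 + (-0.5388)) = 0.0879
c > 0: the listener has a conservative response bias.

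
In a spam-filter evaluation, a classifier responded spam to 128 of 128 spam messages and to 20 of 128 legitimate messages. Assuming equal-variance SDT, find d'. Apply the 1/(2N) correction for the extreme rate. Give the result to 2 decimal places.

The hit rate is 128/128 = 1, so apply the 1/(2N) correction: H → 1 − 1/(2·128) = 0.99609.
z(H) = z(0.99609) = 2.660
z(FA) = z(0.15625) = -1.010
d' = 2.660 − (-1.010) = 3.670

d' = 3.67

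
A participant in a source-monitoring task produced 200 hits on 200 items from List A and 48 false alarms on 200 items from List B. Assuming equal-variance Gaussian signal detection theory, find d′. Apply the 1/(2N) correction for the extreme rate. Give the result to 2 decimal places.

The hit rate is 200/200 = 1, so apply the 1/(2N) correction: H → 1 − 1/(2·200) = 0.99750.
z(H) = z(0.99750) = 2.807
z(FA) = z(0.24000) = -0.706
d' = 2.807 − (-0.706) = 3.513

d′ = 3.51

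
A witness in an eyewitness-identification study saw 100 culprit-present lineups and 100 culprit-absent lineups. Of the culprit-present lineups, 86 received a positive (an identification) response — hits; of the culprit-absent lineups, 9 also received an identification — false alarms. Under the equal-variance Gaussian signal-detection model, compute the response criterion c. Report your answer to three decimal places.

c = 0.130

H = 86/100 = 0.8600
FA = 9/100 = 0.0900
Φ⁻¹(0.8600) = 1.0803, Φ⁻¹(0.0900) = -1.3408
c = −½·[z(H) + z(FA)] = −0.5 × (1.0803 + (-1.3408)) = 0.13025
c > 0: the witness has a conservative response bias.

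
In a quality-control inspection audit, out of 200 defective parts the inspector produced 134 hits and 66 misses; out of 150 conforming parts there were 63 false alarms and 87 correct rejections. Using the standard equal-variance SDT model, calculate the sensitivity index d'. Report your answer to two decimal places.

d' = 0.64

H = 134/200 = 0.6700
FA = 63/150 = 0.4200
z(H) = 0.4399
z(FA) = -0.2019
d' = z(H) − z(FA) = 0.4399 − (-0.2019) = 0.6418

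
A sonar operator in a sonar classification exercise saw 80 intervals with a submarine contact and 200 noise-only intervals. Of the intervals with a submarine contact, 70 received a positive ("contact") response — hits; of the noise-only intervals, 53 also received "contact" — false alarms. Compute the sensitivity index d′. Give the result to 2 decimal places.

d′ = 1.78

H = 70/80 = 0.8750
FA = 53/200 = 0.2650
z(0.8750) = 1.150, z(0.2650) = -0.628
d' = z(H) − z(FA) = 1.150 − (-0.628) = 1.778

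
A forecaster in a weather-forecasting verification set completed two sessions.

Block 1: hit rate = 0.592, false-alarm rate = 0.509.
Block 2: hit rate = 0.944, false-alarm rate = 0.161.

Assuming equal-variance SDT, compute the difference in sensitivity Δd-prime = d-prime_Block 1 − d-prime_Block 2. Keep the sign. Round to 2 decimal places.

Block 1: z(0.592) = 0.233, z(0.509) = 0.023, d' = 0.210
Block 2: z(0.944) = 1.589, z(0.161) = -0.990, d' = 2.579
Δd' = d'_Block 1 − d'_Block 2 = 0.210 − 2.579 = -2.369
Block 2 has the higher sensitivity.

Δd-prime = -2.37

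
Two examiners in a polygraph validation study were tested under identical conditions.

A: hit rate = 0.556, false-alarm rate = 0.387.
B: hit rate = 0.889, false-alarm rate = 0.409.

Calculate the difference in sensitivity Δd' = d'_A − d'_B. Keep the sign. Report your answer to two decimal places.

A: z(0.556) = 0.141, z(0.387) = -0.287, d' = 0.428
B: z(0.889) = 1.221, z(0.409) = -0.230, d' = 1.451
Δd' = d'_A − d'_B = 0.428 − 1.451 = -1.023
B has the higher sensitivity.

Δd' = -1.02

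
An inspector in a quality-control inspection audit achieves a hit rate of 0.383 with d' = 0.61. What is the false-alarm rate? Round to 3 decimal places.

false-alarm rate = 0.182

z(hit rate) = z(0.383) = -0.2976
z(FA) = z(H) − d' = -0.2976 − 0.61 = -0.9076
false-alarm rate = Φ(-0.9076) = 0.1820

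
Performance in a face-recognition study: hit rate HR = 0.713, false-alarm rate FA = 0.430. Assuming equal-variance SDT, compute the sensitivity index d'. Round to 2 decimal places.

Φ⁻¹(H) = 0.5622
Φ⁻¹(FA) = -0.1764
d' = z(H) − z(FA) = 0.5622 − (-0.1764) = 0.7386

d' = 0.74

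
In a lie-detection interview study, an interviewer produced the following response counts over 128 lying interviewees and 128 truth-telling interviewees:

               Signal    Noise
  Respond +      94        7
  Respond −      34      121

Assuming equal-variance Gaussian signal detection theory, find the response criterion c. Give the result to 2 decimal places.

c = 0.49

H = 94/128 = 0.7344
FA = 7/128 = 0.0547
z(0.7344) = 0.6262, z(0.0547) = -1.6009
c = −½·[z(H) + z(FA)] = −0.5 × (0.6262 + (-1.6009)) = 0.48735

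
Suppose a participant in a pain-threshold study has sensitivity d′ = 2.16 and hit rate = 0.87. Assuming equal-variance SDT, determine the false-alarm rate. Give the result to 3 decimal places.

z(hit rate) = z(0.87) = 1.1264
z(FA) = z(H) − d' = 1.1264 − 2.16 = -1.0336
false-alarm rate = Φ(-1.0336) = 0.1507

false-alarm rate = 0.151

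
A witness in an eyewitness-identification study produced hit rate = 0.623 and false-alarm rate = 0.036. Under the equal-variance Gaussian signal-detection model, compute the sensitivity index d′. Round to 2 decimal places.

z(H) = z(0.623) = 0.3134
z(FA) = z(0.036) = -1.7991
d' = z(H) − z(FA) = 0.3134 − (-1.7991) = 2.1125

d′ = 2.11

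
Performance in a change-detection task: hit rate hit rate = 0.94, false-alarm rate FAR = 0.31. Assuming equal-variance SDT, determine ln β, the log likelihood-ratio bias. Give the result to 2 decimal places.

Φ⁻¹(0.94) = 1.555, Φ⁻¹(0.31) = -0.496
ln β = −½·[z(H)² − z(FA)²] = −0.5 × (2.418 − 0.246) = -1.086

ln β = -1.09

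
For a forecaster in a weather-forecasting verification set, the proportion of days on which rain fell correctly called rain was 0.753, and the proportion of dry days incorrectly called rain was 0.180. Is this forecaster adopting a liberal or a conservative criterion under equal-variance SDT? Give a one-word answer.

conservative

z(H) = 0.684, z(FA) = -0.915
c = −½·(z(H) + z(FA)) = 0.1155
c > 0 → conservative criterion (biased toward responding “no”).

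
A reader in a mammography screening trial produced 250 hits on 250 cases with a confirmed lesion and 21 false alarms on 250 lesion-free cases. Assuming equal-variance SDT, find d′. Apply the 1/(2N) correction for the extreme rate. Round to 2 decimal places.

d′ = 4.26

The hit rate is 250/250 = 1, so apply the 1/(2N) correction: H → 1 − 1/(2·250) = 0.99800.
z(H) = z(0.99800) = 2.878
z(FA) = z(0.08400) = -1.379
d' = 2.878 − (-1.379) = 4.257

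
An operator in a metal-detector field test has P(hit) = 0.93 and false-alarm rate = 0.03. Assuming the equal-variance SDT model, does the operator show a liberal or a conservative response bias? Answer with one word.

z(H) = 1.476, z(FA) = -1.881
c = −½·(z(H) + z(FA)) = 0.2025
c > 0 → conservative criterion (biased toward responding “no”).

conservative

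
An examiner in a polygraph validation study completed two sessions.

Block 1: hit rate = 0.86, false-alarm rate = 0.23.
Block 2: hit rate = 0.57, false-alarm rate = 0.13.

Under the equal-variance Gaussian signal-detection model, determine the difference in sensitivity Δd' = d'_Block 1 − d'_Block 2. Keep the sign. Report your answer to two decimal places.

Block 1: z(0.86) = 1.080, z(0.23) = -0.739, d' = 1.819
Block 2: z(0.57) = 0.176, z(0.13) = -1.126, d' = 1.302
Δd' = d'_Block 1 − d'_Block 2 = 1.819 − 1.302 = 0.517
Block 1 has the higher sensitivity.

Δd' = 0.52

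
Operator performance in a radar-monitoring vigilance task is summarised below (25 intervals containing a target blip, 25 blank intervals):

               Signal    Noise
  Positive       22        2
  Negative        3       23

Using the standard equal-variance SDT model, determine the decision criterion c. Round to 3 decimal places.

H = 22/25 = 0.8800
FA = 2/25 = 0.0800
Φ⁻¹(0.8800) = 1.1750, Φ⁻¹(0.0800) = -1.4051
c = −½·[z(H) + z(FA)] = −0.5 × (1.1750 + (-1.4051)) = 0.11505
c > 0: the operator has a conservative response bias.

c = 0.115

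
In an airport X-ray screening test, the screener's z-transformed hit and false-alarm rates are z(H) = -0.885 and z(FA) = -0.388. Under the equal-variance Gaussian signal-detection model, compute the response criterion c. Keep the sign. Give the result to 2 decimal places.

c = 0.64

c = −½·[z(H) + z(FA)] = −½·(-0.885 + (-0.388)) = 0.6365
c > 0: the screener has a conservative response bias.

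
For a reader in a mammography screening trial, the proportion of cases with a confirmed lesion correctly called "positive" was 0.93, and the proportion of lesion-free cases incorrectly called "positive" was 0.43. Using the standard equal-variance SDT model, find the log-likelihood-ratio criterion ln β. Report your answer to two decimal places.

ln β = -1.07

z(H) = 1.476
z(FA) = -0.176
ln β = −½·[z(H)² − z(FA)²] = −0.5 × (2.179 − 0.031) = -1.074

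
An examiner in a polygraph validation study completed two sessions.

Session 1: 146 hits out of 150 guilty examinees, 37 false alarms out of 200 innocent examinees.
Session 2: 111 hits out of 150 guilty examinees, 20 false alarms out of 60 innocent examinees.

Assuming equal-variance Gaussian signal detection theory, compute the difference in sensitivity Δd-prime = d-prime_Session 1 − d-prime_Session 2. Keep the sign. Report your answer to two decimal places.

Δd-prime = 1.75

Session 1: z(0.9733) = 1.932, z(0.1850) = -0.896, d' = 2.828
Session 2: z(0.7400) = 0.643, z(0.3333) = -0.431, d' = 1.074
Δd' = d'_Session 1 − d'_Session 2 = 2.828 − 1.074 = 1.754
Session 1 has the higher sensitivity.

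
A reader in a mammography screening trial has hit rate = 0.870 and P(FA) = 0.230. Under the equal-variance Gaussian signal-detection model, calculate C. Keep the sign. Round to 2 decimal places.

C = -0.19

z(H) = 1.126
z(FA) = -0.739
c = −½·[z(H) + z(FA)] = −0.5 × (1.126 + (-0.739)) = -0.1935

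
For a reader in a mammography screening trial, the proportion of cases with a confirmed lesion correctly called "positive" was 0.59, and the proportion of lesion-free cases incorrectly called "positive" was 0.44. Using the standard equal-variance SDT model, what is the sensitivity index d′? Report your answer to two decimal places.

d′ = 0.38

Φ⁻¹(H) = Φ⁻¹(0.59) = 0.228
Φ⁻¹(FA) = Φ⁻¹(0.44) = -0.151
d' = z(H) − z(FA) = 0.228 − (-0.151) = 0.379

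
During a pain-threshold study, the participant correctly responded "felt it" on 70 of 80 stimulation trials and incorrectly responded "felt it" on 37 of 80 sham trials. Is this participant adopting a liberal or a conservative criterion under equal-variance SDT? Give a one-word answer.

z(H) = 1.150, z(FA) = -0.094
c = −½·(z(H) + z(FA)) = -0.528
c < 0 → liberal criterion (biased toward responding “yes”).

liberal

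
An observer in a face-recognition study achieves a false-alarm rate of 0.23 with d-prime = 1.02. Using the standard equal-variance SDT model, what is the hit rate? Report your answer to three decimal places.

hit rate = 0.611

z(false-alarm rate) = z(0.23) = -0.7388
z(H) = z(FA) + d' = -0.7388 + 1.02 = 0.2812
hit rate = Φ(0.2812) = 0.6107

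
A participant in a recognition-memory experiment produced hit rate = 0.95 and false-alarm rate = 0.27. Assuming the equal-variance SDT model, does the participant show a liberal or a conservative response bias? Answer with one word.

z(H) = 1.645, z(FA) = -0.613
c = −½·(z(H) + z(FA)) = -0.516
c < 0 → liberal criterion (biased toward responding “yes”).

liberal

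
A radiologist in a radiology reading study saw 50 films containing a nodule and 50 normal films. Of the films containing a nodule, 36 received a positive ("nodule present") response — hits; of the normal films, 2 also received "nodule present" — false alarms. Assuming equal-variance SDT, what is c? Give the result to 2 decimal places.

H = 36/50 = 0.7200
FA = 2/50 = 0.0400
z(H) = z(0.7200) = 0.583
z(FA) = z(0.0400) = -1.751
c = −½·[z(H) + z(FA)] = −0.5 × (0.583 + (-1.751)) = 0.584

c = 0.58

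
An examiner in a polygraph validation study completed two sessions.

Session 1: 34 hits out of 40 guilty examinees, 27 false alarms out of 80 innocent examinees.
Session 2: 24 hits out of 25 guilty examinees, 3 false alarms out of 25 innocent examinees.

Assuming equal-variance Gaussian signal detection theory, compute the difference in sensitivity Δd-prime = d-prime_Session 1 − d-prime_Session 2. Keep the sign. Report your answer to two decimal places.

Session 1: z(0.8500) = 1.036, z(0.3375) = -0.419, d' = 1.455
Session 2: z(0.9600) = 1.751, z(0.1200) = -1.175, d' = 2.926
Δd' = d'_Session 1 − d'_Session 2 = 1.455 − 2.926 = -1.471
Session 2 has the higher sensitivity.

Δd-prime = -1.47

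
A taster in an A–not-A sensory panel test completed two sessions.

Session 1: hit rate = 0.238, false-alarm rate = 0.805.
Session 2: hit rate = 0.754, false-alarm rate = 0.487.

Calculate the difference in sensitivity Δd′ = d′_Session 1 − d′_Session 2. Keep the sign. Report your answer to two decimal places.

Session 1: z(0.238) = -0.713, z(0.805) = 0.860, d' = -1.573
Session 2: z(0.754) = 0.687, z(0.487) = -0.033, d' = 0.720
Δd' = d'_Session 1 − d'_Session 2 = -1.573 − 0.720 = -2.293
Session 2 has the higher sensitivity.

Δd′ = -2.29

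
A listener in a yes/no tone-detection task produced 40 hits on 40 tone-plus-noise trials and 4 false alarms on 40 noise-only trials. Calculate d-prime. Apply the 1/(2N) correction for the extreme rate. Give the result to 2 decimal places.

d-prime = 3.52

The hit rate is 40/40 = 1, so apply the 1/(2N) correction: H → 1 − 1/(2·40) = 0.98750.
z(H) = z(0.98750) = 2.241
z(FA) = z(0.10000) = -1.282
d' = 2.241 − (-1.282) = 3.523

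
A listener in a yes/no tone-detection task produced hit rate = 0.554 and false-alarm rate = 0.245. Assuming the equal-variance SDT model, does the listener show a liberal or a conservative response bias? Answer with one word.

z(H) = 0.136, z(FA) = -0.690
c = −½·(z(H) + z(FA)) = 0.277
c > 0 → conservative criterion (biased toward responding “no”).

conservative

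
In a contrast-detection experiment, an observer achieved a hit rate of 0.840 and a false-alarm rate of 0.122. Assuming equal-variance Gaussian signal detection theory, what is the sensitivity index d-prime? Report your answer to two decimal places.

d-prime = 2.16

Φ⁻¹(H) = Φ⁻¹(0.840) = 0.994
Φ⁻¹(FA) = Φ⁻¹(0.122) = -1.165
d' = z(H) − z(FA) = 0.994 − (-1.165) = 2.159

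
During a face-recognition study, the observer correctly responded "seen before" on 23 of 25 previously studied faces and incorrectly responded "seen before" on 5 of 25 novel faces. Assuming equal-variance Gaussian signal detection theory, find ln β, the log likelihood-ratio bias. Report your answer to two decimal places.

H = 23/25 = 0.9200
FA = 5/25 = 0.2000
z(H) = z(0.9200) = 1.405
z(FA) = z(0.2000) = -0.842
ln β = −½·[z(H)² − z(FA)²] = −0.5 × (1.974 − 0.709) = -0.6325

ln β = -0.63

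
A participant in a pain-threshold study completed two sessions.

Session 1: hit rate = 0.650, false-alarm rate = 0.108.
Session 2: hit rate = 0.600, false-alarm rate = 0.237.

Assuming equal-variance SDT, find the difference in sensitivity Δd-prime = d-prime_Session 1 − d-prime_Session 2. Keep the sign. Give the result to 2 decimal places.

Δd-prime = 0.65

Session 1: z(0.650) = 0.385, z(0.108) = -1.237, d' = 1.622
Session 2: z(0.600) = 0.253, z(0.237) = -0.716, d' = 0.969
Δd' = d'_Session 1 − d'_Session 2 = 1.622 − 0.969 = 0.653
Session 1 has the higher sensitivity.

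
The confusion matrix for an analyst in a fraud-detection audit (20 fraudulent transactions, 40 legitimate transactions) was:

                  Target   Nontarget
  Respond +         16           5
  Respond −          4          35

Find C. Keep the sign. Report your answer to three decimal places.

C = 0.154

H = 16/20 = 0.8000
FA = 5/40 = 0.1250
z(H) = z(0.8000) = 0.8416
z(FA) = z(0.1250) = -1.1503
c = −½·[z(H) + z(FA)] = −0.5 × (0.8416 + (-1.1503)) = 0.15435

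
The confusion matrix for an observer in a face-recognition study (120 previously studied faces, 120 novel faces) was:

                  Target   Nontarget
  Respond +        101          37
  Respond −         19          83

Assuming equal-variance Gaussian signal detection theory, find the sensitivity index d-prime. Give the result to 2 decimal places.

d-prime = 1.50

H = 101/120 = 0.8417
FA = 37/120 = 0.3083
Φ⁻¹(H) = Φ⁻¹(0.8417) = 1.001
Φ⁻¹(FA) = Φ⁻¹(0.3083) = -0.501
d' = z(H) − z(FA) = 1.001 − (-0.501) = 1.502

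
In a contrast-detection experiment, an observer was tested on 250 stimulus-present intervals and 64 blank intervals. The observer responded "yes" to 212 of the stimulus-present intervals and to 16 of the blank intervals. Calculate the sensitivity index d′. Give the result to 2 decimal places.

H = 212/250 = 0.8480
FA = 16/64 = 0.2500
Φ⁻¹(0.8480) = 1.028, Φ⁻¹(0.2500) = -0.674
d' = z(H) − z(FA) = 1.028 − (-0.674) = 1.702

d′ = 1.70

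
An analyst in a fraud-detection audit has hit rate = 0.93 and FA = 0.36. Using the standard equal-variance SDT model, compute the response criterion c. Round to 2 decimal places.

c = -0.56

Φ⁻¹(H) = 1.476
Φ⁻¹(FA) = -0.358
c = −½·[z(H) + z(FA)] = −0.5 × (1.476 + (-0.358)) = -0.559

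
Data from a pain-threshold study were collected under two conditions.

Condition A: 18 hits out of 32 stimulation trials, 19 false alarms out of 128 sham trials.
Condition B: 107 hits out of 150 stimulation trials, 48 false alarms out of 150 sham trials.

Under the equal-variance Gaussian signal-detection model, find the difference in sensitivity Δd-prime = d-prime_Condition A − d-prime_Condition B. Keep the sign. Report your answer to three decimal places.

Δd-prime = 0.170

Condition A: z(0.5625) = 0.1573, z(0.1484) = -1.0433, d' = 1.2006
Condition B: z(0.7133) = 0.5631, z(0.3200) = -0.4677, d' = 1.0308
Δd' = d'_Condition A − d'_Condition B = 1.2006 − 1.0308 = 0.1698
Condition A has the higher sensitivity.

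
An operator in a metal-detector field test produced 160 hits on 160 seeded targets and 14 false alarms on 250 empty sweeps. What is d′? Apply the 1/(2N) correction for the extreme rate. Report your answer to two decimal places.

The hit rate is 160/160 = 1, so apply the 1/(2N) correction: H → 1 − 1/(2·160) = 0.99687.
z(H) = z(0.99687) = 2.734
z(FA) = z(0.05600) = -1.589
d' = 2.734 − (-1.589) = 4.323

d′ = 4.32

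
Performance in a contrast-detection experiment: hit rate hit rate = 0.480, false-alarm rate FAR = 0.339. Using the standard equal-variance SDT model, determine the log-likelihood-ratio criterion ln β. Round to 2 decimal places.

Φ⁻¹(H) = Φ⁻¹(0.480) = -0.050
Φ⁻¹(FA) = Φ⁻¹(0.339) = -0.415
ln β = −½·[z(H)² − z(FA)²] = −0.5 × (0.003 − 0.172) = 0.0845

ln β = 0.08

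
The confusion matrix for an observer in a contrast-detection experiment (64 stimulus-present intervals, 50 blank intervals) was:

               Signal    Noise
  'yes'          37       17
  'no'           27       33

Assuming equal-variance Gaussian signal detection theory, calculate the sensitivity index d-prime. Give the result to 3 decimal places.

H = 37/64 = 0.5781
FA = 17/50 = 0.3400
Φ⁻¹(H) = 0.1970
Φ⁻¹(FA) = -0.4125
d' = z(H) − z(FA) = 0.1970 − (-0.4125) = 0.6095

d-prime = 0.610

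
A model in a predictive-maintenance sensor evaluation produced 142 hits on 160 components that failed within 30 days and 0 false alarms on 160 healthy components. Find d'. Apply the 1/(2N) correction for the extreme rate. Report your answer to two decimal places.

d' = 3.95

The false-alarm rate is 0/160 = 0, so apply the 1/(2N) correction: FA → 1/(2·160) = 0.00313.
z(H) = z(0.88750) = 1.213
z(FA) = z(0.00313) = -2.734
d' = 1.213 − (-2.734) = 3.947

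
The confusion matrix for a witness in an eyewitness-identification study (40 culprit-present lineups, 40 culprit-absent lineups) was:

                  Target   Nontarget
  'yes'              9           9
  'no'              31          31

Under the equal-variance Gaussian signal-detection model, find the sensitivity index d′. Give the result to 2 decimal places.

d′ = 0.00

H = 9/40 = 0.2250
FA = 9/40 = 0.2250
z(H) = z(0.2250) = -0.7554
z(FA) = z(0.2250) = -0.7554
d' = z(H) − z(FA) = -0.7554 − (-0.7554) = 0.0000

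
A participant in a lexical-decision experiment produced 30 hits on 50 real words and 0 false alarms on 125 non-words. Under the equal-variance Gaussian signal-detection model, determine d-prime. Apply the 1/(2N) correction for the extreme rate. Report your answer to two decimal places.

d-prime = 2.91

The false-alarm rate is 0/125 = 0, so apply the 1/(2N) correction: FA → 1/(2·125) = 0.00400.
z(H) = z(0.60000) = 0.253
z(FA) = z(0.00400) = -2.652
d' = 0.253 − (-2.652) = 2.905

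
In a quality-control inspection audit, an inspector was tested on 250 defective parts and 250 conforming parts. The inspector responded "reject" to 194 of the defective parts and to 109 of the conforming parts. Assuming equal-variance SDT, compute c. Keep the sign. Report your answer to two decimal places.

H = 194/250 = 0.7760
FA = 109/250 = 0.4360
z(0.7760) = 0.759, z(0.4360) = -0.161
c = −½·[z(H) + z(FA)] = −0.5 × (0.759 + (-0.161)) = -0.299

c = -0.30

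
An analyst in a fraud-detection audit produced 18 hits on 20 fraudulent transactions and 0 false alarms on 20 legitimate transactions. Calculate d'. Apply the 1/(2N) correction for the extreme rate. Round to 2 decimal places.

d' = 3.24

The false-alarm rate is 0/20 = 0, so apply the 1/(2N) correction: FA → 1/(2·20) = 0.02500.
z(H) = z(0.90000) = 1.282
z(FA) = z(0.02500) = -1.960
d' = 1.282 − (-1.960) = 3.242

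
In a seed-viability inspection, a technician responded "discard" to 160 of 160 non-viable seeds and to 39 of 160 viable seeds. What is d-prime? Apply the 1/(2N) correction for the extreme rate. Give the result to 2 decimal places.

d-prime = 3.43

The hit rate is 160/160 = 1, so apply the 1/(2N) correction: H → 1 − 1/(2·160) = 0.99687.
z(H) = z(0.99687) = 2.734
z(FA) = z(0.24375) = -0.694
d' = 2.734 − (-0.694) = 3.428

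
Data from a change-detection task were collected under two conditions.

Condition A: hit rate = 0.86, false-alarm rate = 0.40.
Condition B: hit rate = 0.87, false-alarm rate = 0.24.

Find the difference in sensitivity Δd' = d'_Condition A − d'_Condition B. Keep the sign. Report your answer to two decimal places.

Condition A: z(0.86) = 1.080, z(0.40) = -0.253, d' = 1.333
Condition B: z(0.87) = 1.126, z(0.24) = -0.706, d' = 1.832
Δd' = d'_Condition A − d'_Condition B = 1.333 − 1.832 = -0.499
Condition B has the higher sensitivity.

Δd' = -0.50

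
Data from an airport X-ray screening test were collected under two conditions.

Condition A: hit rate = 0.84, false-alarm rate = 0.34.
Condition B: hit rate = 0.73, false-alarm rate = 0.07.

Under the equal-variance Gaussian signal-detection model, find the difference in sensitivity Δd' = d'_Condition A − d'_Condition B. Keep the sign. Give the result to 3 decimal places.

Δd' = -0.682

Condition A: z(0.84) = 0.9945, z(0.34) = -0.4125, d' = 1.4070
Condition B: z(0.73) = 0.6128, z(0.07) = -1.4758, d' = 2.0886
Δd' = d'_Condition A − d'_Condition B = 1.4070 − 2.0886 = -0.6816
Condition B has the higher sensitivity.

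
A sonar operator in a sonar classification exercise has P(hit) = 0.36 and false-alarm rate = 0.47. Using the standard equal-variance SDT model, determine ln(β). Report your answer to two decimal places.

Φ⁻¹(0.36) = -0.358, Φ⁻¹(0.47) = -0.075
ln β = −½·[z(H)² − z(FA)²] = −0.5 × (0.128 − 0.006) = -0.061

ln β = -0.06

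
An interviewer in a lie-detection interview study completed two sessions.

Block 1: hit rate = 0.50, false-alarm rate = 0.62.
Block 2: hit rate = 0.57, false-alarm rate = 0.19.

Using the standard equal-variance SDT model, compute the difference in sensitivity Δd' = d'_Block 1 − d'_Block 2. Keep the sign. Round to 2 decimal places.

Block 1: z(0.50) = 0.000, z(0.62) = 0.305, d' = -0.305
Block 2: z(0.57) = 0.176, z(0.19) = -0.878, d' = 1.054
Δd' = d'_Block 1 − d'_Block 2 = -0.305 − 1.054 = -1.359
Block 2 has the higher sensitivity.

Δd' = -1.36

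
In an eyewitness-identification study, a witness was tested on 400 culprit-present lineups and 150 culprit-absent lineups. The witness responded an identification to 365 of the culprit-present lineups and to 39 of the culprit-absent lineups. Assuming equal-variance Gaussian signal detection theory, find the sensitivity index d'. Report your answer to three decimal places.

H = 365/400 = 0.9125
FA = 39/150 = 0.2600
z(0.9125) = 1.3563, z(0.2600) = -0.6433
d' = z(H) − z(FA) = 1.3563 − (-0.6433) = 1.9996

d' = 2.000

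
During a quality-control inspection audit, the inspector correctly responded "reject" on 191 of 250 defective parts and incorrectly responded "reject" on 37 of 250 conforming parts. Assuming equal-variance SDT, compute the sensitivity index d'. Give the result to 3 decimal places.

d' = 1.764

H = 191/250 = 0.7640
FA = 37/250 = 0.1480
Φ⁻¹(H) = 0.7192
Φ⁻¹(FA) = -1.0450
d' = z(H) − z(FA) = 0.7192 − (-1.0450) = 1.7642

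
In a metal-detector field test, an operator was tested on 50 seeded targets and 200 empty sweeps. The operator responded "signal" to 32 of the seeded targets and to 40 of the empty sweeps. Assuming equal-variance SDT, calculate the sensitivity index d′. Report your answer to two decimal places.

H = 32/50 = 0.6400
FA = 40/200 = 0.2000
z(H) = 0.358
z(FA) = -0.842
d' = z(H) − z(FA) = 0.358 − (-0.842) = 1.200

d′ = 1.20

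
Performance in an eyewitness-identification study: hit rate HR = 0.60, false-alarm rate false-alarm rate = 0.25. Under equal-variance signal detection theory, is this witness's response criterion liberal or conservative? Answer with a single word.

conservative

z(H) = 0.253, z(FA) = -0.674
c = −½·(z(H) + z(FA)) = 0.2105
c > 0 → conservative criterion (biased toward responding “no”).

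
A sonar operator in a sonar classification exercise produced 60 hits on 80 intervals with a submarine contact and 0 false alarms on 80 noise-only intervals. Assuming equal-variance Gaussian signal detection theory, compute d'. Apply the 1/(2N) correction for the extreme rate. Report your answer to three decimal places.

The false-alarm rate is 0/80 = 0, so apply the 1/(2N) correction: FA → 1/(2·80) = 0.00625.
z(H) = z(0.75000) = 0.6745
z(FA) = z(0.00625) = -2.4977
d' = 0.6745 − (-2.4977) = 3.1722

d' = 3.172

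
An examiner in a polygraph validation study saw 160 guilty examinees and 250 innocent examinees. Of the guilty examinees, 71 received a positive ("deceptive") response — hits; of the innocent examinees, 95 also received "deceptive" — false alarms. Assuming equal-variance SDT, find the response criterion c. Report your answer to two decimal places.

c = 0.22

H = 71/160 = 0.4437
FA = 95/250 = 0.3800
Φ⁻¹(0.4437) = -0.1416, Φ⁻¹(0.3800) = -0.3055
c = −½·[z(H) + z(FA)] = −0.5 × (-0.1416 + (-0.3055)) = 0.22355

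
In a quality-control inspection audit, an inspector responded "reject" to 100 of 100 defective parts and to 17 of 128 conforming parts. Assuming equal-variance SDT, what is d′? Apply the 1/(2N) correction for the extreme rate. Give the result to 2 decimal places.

d′ = 3.69

The hit rate is 100/100 = 1, so apply the 1/(2N) correction: H → 1 − 1/(2·100) = 0.99500.
z(H) = z(0.99500) = 2.576
z(FA) = z(0.13281) = -1.113
d' = 2.576 − (-1.113) = 3.689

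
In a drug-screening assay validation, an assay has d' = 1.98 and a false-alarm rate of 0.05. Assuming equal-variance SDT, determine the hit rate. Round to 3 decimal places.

hit rate = 0.631

z(false-alarm rate) = z(0.05) = -1.6449
z(H) = z(FA) + d' = -1.6449 + 1.98 = 0.3351
hit rate = Φ(0.3351) = 0.6312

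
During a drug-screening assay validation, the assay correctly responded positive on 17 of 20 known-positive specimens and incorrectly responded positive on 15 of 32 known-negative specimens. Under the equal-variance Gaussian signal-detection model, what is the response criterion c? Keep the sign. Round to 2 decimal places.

H = 17/20 = 0.8500
FA = 15/32 = 0.4688
z(0.8500) = 1.0364, z(0.4688) = -0.0783
c = −½·[z(H) + z(FA)] = −0.5 × (1.0364 + (-0.0783)) = -0.47905
c < 0: the assay has a liberal response bias.

c = -0.48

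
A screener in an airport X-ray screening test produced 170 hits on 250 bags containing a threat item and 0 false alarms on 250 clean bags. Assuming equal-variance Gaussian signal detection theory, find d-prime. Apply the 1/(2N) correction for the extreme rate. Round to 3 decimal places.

d-prime = 3.346

The false-alarm rate is 0/250 = 0, so apply the 1/(2N) correction: FA → 1/(2·250) = 0.00200.
z(H) = z(0.68000) = 0.4677
z(FA) = z(0.00200) = -2.8782
d' = 0.4677 − (-2.8782) = 3.3459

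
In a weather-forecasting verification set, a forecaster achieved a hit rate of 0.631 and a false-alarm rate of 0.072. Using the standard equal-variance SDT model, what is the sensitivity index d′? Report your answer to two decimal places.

Φ⁻¹(H) = Φ⁻¹(0.631) = 0.335
Φ⁻¹(FA) = Φ⁻¹(0.072) = -1.461
d' = z(H) − z(FA) = 0.335 − (-1.461) = 1.796

d′ = 1.80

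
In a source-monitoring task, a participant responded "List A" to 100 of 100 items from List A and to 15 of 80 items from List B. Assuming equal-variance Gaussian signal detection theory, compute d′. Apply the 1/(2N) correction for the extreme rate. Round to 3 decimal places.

The hit rate is 100/100 = 1, so apply the 1/(2N) correction: H → 1 − 1/(2·100) = 0.99500.
z(H) = z(0.99500) = 2.5758
z(FA) = z(0.18750) = -0.8871
d' = 2.5758 − (-0.8871) = 3.4629

d′ = 3.463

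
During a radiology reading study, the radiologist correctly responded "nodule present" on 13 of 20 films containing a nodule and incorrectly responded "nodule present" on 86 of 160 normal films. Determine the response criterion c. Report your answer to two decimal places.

c = -0.24

H = 13/20 = 0.6500
FA = 86/160 = 0.5375
z(H) = z(0.6500) = 0.3853
z(FA) = z(0.5375) = 0.0941
c = −½·[z(H) + z(FA)] = −0.5 × (0.3853 + 0.0941) = -0.2397
c < 0: the radiologist has a liberal response bias.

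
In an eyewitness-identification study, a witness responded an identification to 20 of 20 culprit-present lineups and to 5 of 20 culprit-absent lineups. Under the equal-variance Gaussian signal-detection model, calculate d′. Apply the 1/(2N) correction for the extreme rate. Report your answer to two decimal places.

The hit rate is 20/20 = 1, so apply the 1/(2N) correction: H → 1 − 1/(2·20) = 0.97500.
z(H) = z(0.97500) = 1.960
z(FA) = z(0.25000) = -0.674
d' = 1.960 − (-0.674) = 2.634

d′ = 2.63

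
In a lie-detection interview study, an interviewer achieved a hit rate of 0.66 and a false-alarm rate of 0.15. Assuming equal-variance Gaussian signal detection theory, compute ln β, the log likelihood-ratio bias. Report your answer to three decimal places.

z(0.66) = 0.4125, z(0.15) = -1.0364
ln β = −½·[z(H)² − z(FA)²] = −0.5 × (0.1702 − 1.0741) = 0.45195

ln β = 0.452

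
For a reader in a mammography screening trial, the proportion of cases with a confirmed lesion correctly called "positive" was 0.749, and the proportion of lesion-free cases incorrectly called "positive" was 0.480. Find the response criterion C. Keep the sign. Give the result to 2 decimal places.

C = -0.31

Φ⁻¹(H) = Φ⁻¹(0.749) = 0.671
Φ⁻¹(FA) = Φ⁻¹(0.480) = -0.050
c = −½·[z(H) + z(FA)] = −0.5 × (0.671 + (-0.050)) = -0.3105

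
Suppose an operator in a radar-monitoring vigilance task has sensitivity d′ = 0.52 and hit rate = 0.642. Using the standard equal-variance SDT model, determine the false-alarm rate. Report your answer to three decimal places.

false-alarm rate = 0.438

z(hit rate) = z(0.642) = 0.3638
z(FA) = z(H) − d' = 0.3638 − 0.52 = -0.1562
false-alarm rate = Φ(-0.1562) = 0.4379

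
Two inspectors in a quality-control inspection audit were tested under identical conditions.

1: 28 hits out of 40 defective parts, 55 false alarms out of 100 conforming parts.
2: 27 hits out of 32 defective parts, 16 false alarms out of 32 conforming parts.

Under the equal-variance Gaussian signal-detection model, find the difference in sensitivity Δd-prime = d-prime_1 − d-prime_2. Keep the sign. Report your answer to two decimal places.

Δd-prime = -0.61

1: z(0.7000) = 0.524, z(0.5500) = 0.126, d' = 0.398
2: z(0.8438) = 1.010, z(0.5000) = 0.000, d' = 1.010
Δd' = d'_1 − d'_2 = 0.398 − 1.010 = -0.612
2 has the higher sensitivity.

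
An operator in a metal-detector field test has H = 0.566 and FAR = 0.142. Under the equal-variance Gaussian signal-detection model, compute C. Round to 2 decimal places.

C = 0.45

Φ⁻¹(H) = 0.166
Φ⁻¹(FA) = -1.071
c = −½·[z(H) + z(FA)] = −0.5 × (0.166 + (-1.071)) = 0.4525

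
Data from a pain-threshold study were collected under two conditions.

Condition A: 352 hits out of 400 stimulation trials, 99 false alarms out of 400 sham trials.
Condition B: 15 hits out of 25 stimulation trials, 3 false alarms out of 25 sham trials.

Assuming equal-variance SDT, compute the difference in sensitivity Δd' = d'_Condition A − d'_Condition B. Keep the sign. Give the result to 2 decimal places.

Condition A: z(0.8800) = 1.175, z(0.2475) = -0.682, d' = 1.857
Condition B: z(0.6000) = 0.253, z(0.1200) = -1.175, d' = 1.428
Δd' = d'_Condition A − d'_Condition B = 1.857 − 1.428 = 0.429
Condition A has the higher sensitivity.

Δd' = 0.43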